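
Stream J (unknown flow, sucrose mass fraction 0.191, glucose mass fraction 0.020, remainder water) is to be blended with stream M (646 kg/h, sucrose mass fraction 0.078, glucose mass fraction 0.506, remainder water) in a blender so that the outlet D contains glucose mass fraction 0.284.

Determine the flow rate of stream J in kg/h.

543.2 kg/h

Let J be the unknown flow. Total out = 646 + J.
glucose balance: 326.88 + 0.020·J = 0.284·(646 + J)
(0.020 − 0.284)·J = 0.284×646 − 326.88 = -143.41
J = -143.41 / -0.264 = 543.23 kg/h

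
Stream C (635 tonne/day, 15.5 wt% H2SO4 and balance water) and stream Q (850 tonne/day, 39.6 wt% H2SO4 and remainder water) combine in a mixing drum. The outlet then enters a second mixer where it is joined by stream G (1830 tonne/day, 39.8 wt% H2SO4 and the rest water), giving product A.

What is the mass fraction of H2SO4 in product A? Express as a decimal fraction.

Overall, product flow = 3315 tonne/day.
H2SO4 in = 635×0.155 + 850×0.396 + 1830×0.398 = 1163.4 tonne/day.
H2SO4 fraction in A = 0.351.

0.351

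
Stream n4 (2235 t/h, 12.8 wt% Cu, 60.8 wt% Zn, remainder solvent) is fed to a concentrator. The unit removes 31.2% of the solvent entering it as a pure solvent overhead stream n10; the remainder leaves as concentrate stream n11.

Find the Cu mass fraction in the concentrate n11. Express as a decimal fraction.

0.139

Cu is not removed: 2235×0.128 = 286.08 t/h of Cu enters n11.
solvent entering = 2235×0.264 = 590.04 t/h; overhead removed = 0.312×590.04 = 184.09 t/h.
Concentrate = 2235 − 184.09 = 2050.9 t/h.
Mass fraction = 286.08/2050.9 = 0.139.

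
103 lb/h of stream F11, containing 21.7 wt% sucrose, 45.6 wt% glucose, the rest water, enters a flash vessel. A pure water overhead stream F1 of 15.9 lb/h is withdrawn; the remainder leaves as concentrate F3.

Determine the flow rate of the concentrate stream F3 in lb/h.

Concentrate = 103 − 15.9 = 87.1 lb/h.

87.1 lb/h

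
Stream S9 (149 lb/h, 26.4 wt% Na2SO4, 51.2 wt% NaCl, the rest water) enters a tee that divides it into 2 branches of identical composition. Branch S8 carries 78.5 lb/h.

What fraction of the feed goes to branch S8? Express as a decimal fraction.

Fraction to S8 = 78.5/149 = 0.5268.

0.527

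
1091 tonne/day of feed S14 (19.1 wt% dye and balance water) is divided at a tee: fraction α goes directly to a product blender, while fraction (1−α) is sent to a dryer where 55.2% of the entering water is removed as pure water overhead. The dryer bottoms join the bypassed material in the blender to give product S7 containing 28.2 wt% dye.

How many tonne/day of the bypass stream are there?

302.6 tonne/day

All 1091×0.191 = 208.38 tonne/day of dye reaches S7, so S7 = 208.38/0.282 = 738.94 tonne/day and vapour = 352.06 tonne/day.
The evaporator receives (1−α)·1091 of feed at 0.809 water and removes 0.552 of that water:
0.552×0.809×(1−α)×1091 = 352.06
(1−α) = 352.06/487.21 = 0.7226;  α = 0.2774.
Bypass flow = 0.2774×1091 = 302.63 tonne/day.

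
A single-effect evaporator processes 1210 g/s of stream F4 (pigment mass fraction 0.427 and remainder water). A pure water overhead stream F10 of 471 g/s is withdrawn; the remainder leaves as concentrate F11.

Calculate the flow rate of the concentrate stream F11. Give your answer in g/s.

739 g/s

Concentrate = 1210 − 471 = 739 g/s.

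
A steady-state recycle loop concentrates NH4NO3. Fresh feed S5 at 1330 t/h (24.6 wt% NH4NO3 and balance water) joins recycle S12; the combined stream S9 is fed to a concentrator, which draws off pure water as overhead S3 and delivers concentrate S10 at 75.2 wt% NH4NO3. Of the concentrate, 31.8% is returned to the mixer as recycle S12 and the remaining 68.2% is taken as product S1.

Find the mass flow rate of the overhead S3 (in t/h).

894.9 t/h

Overall NH4NO3 balance (none leaves overhead): NH4NO3 in fresh feed = NH4NO3 in product, i.e. 1330×0.246 = (1−0.318)·S10·0.752.
S10 = 327.18/(0.752×0.682) = 637.95 t/h.
Recycle S12 = 0.318×637.95 = 202.87 t/h.
Combined feed S9 = 1330 + 202.87 = 1532.9 t/h.
Overhead S3 = S9 − S10 = 1532.9 − 637.95 = 894.92 t/h.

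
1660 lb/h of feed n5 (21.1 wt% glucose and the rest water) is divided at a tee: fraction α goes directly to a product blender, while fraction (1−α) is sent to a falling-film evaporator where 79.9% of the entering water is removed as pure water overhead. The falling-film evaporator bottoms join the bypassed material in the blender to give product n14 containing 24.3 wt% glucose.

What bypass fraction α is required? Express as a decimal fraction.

0.791

All 1660×0.211 = 350.26 lb/h of glucose reaches n14, so n14 = 350.26/0.243 = 1441.4 lb/h and vapour = 218.6 lb/h.
The evaporator receives (1−α)·1660 of feed at 0.789 water and removes 0.799 of that water:
0.799×0.789×(1−α)×1660 = 218.6
(1−α) = 218.6/1046.5 = 0.2089;  α = 0.7911.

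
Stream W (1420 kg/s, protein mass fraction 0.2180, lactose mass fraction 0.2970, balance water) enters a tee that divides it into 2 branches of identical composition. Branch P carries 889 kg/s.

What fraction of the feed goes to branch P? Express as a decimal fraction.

0.626

Fraction to P = 889/1420 = 0.6261.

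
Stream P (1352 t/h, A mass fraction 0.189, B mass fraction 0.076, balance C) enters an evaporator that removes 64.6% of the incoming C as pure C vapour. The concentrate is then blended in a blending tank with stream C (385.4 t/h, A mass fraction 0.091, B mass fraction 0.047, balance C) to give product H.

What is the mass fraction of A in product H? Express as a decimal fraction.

Vapour removed = 0.646×0.735×1352 = 641.94 t/h; concentrate = 710.06 t/h.
A reaching the mixer = 255.53 (from concentrate) + 385.4×0.091 = 290.6 t/h.
Product flow = 710.06 + 385.4 = 1095.5 t/h; A fraction = 0.265.

0.265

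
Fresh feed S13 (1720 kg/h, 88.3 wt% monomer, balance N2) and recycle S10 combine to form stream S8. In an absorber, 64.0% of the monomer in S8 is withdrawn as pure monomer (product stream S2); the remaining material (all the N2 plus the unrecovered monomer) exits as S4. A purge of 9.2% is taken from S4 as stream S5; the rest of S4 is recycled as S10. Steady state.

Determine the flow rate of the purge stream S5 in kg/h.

N2 enters only via S13 and leaves only via the purge: 1720×0.117 = 0.092×(N2 in S4), and the absorber passes all N2, so N2 in S8 = N2 in S4 = 2187.4 kg/h.
monomer in S8: m_A = 1720×0.883 + (1−0.092)·(1−0.640)·m_A, so m_A = 1518.8/0.6731 = 2256.3 kg/h.
S4 = (1−0.640)×2256.3 + 2187.4 = 2999.7 kg/h.
Purge S5 = 0.092×2999.7 = 275.97 kg/h.

276 kg/h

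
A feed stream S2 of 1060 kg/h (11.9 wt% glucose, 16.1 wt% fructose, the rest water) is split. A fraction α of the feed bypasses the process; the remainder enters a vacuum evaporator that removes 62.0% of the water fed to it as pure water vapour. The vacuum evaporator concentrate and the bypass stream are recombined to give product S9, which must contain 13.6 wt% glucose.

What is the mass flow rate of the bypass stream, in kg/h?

All 1060×0.119 = 126.14 kg/h of glucose reaches S9, so S9 = 126.14/0.136 = 927.5 kg/h and vapour = 132.5 kg/h.
The evaporator receives (1−α)·1060 of feed at 0.720 water and removes 0.620 of that water:
0.620×0.720×(1−α)×1060 = 132.5
(1−α) = 132.5/473.18 = 0.2800;  α = 0.7200.
Bypass flow = 0.7200×1060 = 763.18 kg/h.

763.2 kg/h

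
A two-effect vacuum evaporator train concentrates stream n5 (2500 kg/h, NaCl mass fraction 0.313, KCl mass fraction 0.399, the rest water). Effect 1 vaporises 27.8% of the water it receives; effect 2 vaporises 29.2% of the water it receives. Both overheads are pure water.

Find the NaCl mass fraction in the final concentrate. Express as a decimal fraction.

0.364

water in feed = 2500×0.288 = 720 kg/h.
After stage 1: water left = (1−0.278)×720 = 519.84; stream total = 2299.8 kg/h.
After stage 2: water left = (1−0.292)×519.84 = 368.05; final concentrate = 2148 kg/h.
NaCl fraction = 782.5/2148 = 0.364.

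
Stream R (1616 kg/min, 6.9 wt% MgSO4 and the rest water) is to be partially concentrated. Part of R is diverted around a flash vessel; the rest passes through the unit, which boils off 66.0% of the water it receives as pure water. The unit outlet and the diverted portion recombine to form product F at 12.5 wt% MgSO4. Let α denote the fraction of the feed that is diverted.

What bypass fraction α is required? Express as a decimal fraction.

All 1616×0.069 = 111.5 kg/min of MgSO4 reaches F, so F = 111.5/0.125 = 892.03 kg/min and vapour = 723.97 kg/min.
The evaporator receives (1−α)·1616 of feed at 0.931 water and removes 0.660 of that water:
0.660×0.931×(1−α)×1616 = 723.97
(1−α) = 723.97/992.97 = 0.7291;  α = 0.2709.

0.271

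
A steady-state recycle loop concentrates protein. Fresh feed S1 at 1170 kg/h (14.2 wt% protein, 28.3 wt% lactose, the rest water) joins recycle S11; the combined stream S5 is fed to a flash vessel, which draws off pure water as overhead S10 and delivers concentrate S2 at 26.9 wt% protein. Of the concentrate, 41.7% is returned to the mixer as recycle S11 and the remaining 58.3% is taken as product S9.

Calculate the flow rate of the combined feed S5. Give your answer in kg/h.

1612 kg/h

Overall protein balance (none leaves overhead): protein in fresh feed = protein in product, i.e. 1170×0.142 = (1−0.417)·S2·0.269.
S2 = 166.14/(0.269×0.583) = 1059.4 kg/h.
Recycle S11 = 0.417×1059.4 = 441.76 kg/h.
Combined feed S5 = 1170 + 441.76 = 1611.8 kg/h.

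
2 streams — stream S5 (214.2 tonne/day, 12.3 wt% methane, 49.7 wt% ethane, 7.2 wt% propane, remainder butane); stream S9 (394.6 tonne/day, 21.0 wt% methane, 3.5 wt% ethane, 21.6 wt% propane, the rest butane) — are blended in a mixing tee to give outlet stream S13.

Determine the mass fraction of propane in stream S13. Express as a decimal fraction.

0.165

Total flow out = 214.2 + 394.6 = 608.8 tonne/day.
propane in = 214.2×0.072 + 394.6×0.216 = 100.66 tonne/day.
propane mass fraction in S13 = 100.66/608.8 = 0.165.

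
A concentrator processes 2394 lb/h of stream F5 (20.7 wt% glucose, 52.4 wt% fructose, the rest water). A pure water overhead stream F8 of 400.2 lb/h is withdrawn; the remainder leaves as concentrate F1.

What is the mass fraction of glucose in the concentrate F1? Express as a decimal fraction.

glucose is not removed: 2394×0.207 = 495.56 lb/h of glucose enters F1.
Concentrate = 2394 − 400.2 = 1993.8 lb/h.
Mass fraction = 495.56/1993.8 = 0.249.

0.249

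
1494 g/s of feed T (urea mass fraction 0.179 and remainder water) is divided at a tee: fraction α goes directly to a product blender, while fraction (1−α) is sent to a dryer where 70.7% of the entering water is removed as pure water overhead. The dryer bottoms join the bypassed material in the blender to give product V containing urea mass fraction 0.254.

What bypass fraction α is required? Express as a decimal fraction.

0.491

All 1494×0.179 = 267.43 g/s of urea reaches V, so V = 267.43/0.254 = 1052.9 g/s and vapour = 441.14 g/s.
The evaporator receives (1−α)·1494 of feed at 0.821 water and removes 0.707 of that water:
0.707×0.821×(1−α)×1494 = 441.14
(1−α) = 441.14/867.19 = 0.5087;  α = 0.4913.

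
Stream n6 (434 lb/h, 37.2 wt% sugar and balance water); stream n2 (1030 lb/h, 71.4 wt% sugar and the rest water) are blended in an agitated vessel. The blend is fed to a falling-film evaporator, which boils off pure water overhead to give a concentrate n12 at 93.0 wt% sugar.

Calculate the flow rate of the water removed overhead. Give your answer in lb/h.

499.6 lb/h

sugar entering = 434×0.372 + 1030×0.714 = 896.87 lb/h.
All sugar reports to n12, so n12 = 896.87/0.930 = 964.37 lb/h.
Total feed = 1464 lb/h; overhead = 1464 − 964.37 = 499.63 lb/h.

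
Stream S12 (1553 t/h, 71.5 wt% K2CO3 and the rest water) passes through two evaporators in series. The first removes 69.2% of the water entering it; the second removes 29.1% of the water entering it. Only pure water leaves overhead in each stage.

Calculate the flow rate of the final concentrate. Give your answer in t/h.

1207 t/h

water in feed = 1553×0.285 = 442.6 t/h.
After stage 1: water left = (1−0.692)×442.6 = 136.32; stream total = 1246.7 t/h.
After stage 2: water left = (1−0.291)×136.32 = 96.653; final concentrate = 1207 t/h.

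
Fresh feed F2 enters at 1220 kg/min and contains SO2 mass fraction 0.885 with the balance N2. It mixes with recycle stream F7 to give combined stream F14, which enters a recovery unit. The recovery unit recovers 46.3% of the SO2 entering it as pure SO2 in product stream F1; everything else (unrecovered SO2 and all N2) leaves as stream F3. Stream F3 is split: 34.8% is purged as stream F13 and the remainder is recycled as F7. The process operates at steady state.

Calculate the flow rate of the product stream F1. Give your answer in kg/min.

769.2 kg/min

SO2 in F14: m_A = 1220×0.885 + (1−0.348)·(1−0.463)·m_A, so m_A = 1079.7/0.6499 = 1661.4 kg/min.
Product F1 = 0.463×1661.4 = 769.23 kg/min.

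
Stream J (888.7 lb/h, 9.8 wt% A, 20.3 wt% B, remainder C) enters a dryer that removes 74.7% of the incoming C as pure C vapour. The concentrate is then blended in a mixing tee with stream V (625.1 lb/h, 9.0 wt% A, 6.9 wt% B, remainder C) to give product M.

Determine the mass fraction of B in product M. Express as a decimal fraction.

Vapour removed = 0.747×0.699×888.7 = 464.04 lb/h; concentrate = 424.66 lb/h.
B reaching the mixer = 180.41 (from concentrate) + 625.1×0.069 = 223.54 lb/h.
Product flow = 424.66 + 625.1 = 1049.8 lb/h; B fraction = 0.213.

0.213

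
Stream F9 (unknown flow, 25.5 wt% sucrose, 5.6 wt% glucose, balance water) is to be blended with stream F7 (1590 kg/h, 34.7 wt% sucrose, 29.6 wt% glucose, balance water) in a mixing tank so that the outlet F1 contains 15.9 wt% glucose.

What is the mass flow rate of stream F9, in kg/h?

2115 kg/h

Let F9 be the unknown flow. Total out = 1590 + F9.
glucose balance: 470.64 + 0.056·F9 = 0.159·(1590 + F9)
(0.056 − 0.159)·F9 = 0.159×1590 − 470.64 = -217.83
F9 = -217.83 / -0.103 = 2114.9 kg/h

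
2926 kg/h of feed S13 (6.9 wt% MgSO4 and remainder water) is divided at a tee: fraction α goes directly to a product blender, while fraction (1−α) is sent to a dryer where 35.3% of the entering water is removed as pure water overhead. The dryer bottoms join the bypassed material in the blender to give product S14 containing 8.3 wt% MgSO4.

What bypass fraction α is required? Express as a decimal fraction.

All 2926×0.069 = 201.89 kg/h of MgSO4 reaches S14, so S14 = 201.89/0.083 = 2432.5 kg/h and vapour = 493.54 kg/h.
The evaporator receives (1−α)·2926 of feed at 0.931 water and removes 0.353 of that water:
0.353×0.931×(1−α)×2926 = 493.54
(1−α) = 493.54/961.61 = 0.5132;  α = 0.4868.

0.487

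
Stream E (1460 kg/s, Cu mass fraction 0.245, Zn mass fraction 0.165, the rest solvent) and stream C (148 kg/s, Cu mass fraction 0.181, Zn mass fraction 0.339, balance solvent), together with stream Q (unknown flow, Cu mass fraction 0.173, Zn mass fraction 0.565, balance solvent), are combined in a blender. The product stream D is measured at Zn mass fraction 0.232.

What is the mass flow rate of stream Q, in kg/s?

246.2 kg/s

Let Q be the unknown flow. Total out = 1608 + Q.
Zn balance: 291.07 + 0.565·Q = 0.232·(1608 + Q)
(0.565 − 0.232)·Q = 0.232×1608 − 291.07 = 81.984
Q = 81.984 / 0.333 = 246.2 kg/s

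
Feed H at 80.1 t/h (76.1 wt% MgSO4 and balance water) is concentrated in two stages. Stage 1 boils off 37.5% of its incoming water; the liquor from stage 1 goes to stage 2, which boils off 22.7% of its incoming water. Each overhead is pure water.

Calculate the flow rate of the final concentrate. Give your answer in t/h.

70.2 t/h

water in feed = 80.1×0.239 = 19.144 t/h.
After stage 1: water left = (1−0.375)×19.144 = 11.965; stream total = 72.921 t/h.
After stage 2: water left = (1−0.227)×11.965 = 9.2489; final concentrate = 70.205 t/h.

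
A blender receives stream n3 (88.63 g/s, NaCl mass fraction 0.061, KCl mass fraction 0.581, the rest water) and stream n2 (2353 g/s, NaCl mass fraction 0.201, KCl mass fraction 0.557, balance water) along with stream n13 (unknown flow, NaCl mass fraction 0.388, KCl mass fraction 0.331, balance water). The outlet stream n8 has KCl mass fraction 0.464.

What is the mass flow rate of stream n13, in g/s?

Let n13 be the unknown flow. Total out = 2441.6 + n13.
KCl balance: 1362.1 + 0.331·n13 = 0.464·(2441.6 + n13)
(0.331 − 0.464)·n13 = 0.464×2441.6 − 1362.1 = -229.2
n13 = -229.2 / -0.133 = 1723.3 g/s

1723 g/s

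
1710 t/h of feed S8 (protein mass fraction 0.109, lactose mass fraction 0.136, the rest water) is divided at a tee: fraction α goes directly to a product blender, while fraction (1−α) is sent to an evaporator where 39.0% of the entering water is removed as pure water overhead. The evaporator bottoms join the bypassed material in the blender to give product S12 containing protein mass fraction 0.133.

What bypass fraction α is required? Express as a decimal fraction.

All 1710×0.109 = 186.39 t/h of protein reaches S12, so S12 = 186.39/0.133 = 1401.4 t/h and vapour = 308.57 t/h.
The evaporator receives (1−α)·1710 of feed at 0.755 water and removes 0.390 of that water:
0.390×0.755×(1−α)×1710 = 308.57
(1−α) = 308.57/503.51 = 0.6128;  α = 0.3872.

0.387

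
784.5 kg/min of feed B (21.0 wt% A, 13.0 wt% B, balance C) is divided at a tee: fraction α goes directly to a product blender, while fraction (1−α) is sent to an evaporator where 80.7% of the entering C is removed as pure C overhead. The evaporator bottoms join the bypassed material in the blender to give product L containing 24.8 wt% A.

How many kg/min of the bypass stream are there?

558.8 kg/min

All 784.5×0.210 = 164.75 kg/min of A reaches L, so L = 164.75/0.248 = 664.29 kg/min and vapour = 120.21 kg/min.
The evaporator receives (1−α)·784.5 of feed at 0.660 C and removes 0.807 of that C:
0.807×0.660×(1−α)×784.5 = 120.21
(1−α) = 120.21/417.84 = 0.2877;  α = 0.7123.
Bypass flow = 0.7123×784.5 = 558.81 kg/min.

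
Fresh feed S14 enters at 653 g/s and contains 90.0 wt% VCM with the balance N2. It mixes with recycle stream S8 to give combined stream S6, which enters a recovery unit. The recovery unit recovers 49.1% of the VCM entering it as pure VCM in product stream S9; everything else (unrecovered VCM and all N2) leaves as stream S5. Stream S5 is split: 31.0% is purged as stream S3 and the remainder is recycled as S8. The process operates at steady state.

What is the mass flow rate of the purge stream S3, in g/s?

N2 enters only via S14 and leaves only via the purge: 653×0.100 = 0.310×(N2 in S5), and the recovery unit passes all N2, so N2 in S6 = N2 in S5 = 210.65 g/s.
VCM in S6: m_A = 653×0.900 + (1−0.310)·(1−0.491)·m_A, so m_A = 587.7/0.6488 = 905.84 g/s.
S5 = (1−0.491)×905.84 + 210.65 = 671.72 g/s.
Purge S3 = 0.310×671.72 = 208.23 g/s.

208.2 g/s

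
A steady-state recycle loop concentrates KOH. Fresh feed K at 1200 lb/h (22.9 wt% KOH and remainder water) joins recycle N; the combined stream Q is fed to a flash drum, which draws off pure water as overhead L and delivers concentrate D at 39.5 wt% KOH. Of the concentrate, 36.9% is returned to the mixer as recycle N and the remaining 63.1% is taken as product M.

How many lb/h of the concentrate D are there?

Overall KOH balance (none leaves overhead): KOH in fresh feed = KOH in product, i.e. 1200×0.229 = (1−0.369)·D·0.395.
D = 274.8/(0.395×0.631) = 1102.5 lb/h.

1103 lb/h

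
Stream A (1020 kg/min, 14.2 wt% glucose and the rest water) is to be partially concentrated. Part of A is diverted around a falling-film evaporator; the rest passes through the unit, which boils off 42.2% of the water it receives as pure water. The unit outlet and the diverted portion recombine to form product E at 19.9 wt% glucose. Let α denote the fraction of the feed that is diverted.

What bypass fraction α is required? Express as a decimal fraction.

All 1020×0.142 = 144.84 kg/min of glucose reaches E, so E = 144.84/0.199 = 727.84 kg/min and vapour = 292.16 kg/min.
The evaporator receives (1−α)·1020 of feed at 0.858 water and removes 0.422 of that water:
0.422×0.858×(1−α)×1020 = 292.16
(1−α) = 292.16/369.32 = 0.7911;  α = 0.2089.

0.209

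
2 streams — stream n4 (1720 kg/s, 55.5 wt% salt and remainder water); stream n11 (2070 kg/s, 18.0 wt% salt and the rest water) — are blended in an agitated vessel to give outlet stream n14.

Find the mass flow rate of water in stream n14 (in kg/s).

water out = water in = 1720×0.445 + 2070×0.820 = 2462.8 kg/s.

2463 kg/s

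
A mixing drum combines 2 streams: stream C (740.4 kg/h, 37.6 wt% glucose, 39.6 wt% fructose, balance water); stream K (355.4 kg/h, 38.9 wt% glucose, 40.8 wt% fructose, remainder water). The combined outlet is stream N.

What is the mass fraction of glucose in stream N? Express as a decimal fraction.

Total flow out = 740.4 + 355.4 = 1095.8 kg/h.
glucose in = 740.4×0.376 + 355.4×0.389 = 416.64 kg/h.
glucose mass fraction in N = 416.64/1095.8 = 0.380.

0.380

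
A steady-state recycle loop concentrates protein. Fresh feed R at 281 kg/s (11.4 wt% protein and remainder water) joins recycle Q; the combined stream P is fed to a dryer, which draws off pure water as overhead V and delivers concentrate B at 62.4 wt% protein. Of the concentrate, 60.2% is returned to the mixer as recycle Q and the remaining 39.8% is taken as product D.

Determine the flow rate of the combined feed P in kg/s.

358.6 kg/s

Overall protein balance (none leaves overhead): protein in fresh feed = protein in product, i.e. 281×0.114 = (1−0.602)·B·0.624.
B = 32.034/(0.624×0.398) = 128.99 kg/s.
Recycle Q = 0.602×128.99 = 77.65 kg/s.
Combined feed P = 281 + 77.65 = 358.65 kg/s.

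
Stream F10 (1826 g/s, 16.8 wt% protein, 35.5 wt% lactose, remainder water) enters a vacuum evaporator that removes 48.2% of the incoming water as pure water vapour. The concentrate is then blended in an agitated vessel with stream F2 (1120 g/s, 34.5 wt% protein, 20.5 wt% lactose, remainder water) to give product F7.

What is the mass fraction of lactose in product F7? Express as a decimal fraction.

0.347

Vapour removed = 0.482×0.477×1826 = 419.82 g/s; concentrate = 1406.2 g/s.
lactose reaching the mixer = 648.23 (from concentrate) + 1120×0.205 = 877.83 g/s.
Product flow = 1406.2 + 1120 = 2526.2 g/s; lactose fraction = 0.347.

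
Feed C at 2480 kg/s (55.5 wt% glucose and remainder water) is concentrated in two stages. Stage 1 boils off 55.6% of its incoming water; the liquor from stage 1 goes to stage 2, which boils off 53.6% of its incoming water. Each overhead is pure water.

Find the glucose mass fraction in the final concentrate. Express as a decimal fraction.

water in feed = 2480×0.445 = 1103.6 kg/s.
After stage 1: water left = (1−0.556)×1103.6 = 490; stream total = 1866.4 kg/s.
After stage 2: water left = (1−0.536)×490 = 227.36; final concentrate = 1603.8 kg/s.
glucose fraction = 1376.4/1603.8 = 0.858.

0.858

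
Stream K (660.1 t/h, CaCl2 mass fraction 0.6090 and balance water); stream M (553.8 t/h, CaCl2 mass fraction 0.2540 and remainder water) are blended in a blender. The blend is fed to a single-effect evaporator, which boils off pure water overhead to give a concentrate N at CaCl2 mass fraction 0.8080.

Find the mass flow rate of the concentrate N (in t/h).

671.6 t/h

CaCl2 entering = 660.1×0.609 + 553.8×0.254 = 542.67 t/h.
All CaCl2 reports to N, so N = 542.67/0.808 = 671.62 t/h.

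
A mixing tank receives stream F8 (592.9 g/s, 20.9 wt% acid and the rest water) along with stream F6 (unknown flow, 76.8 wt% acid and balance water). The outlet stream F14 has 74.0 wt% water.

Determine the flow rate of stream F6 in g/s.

59.52 g/s

Let F6 be the unknown flow. Total out = 592.9 + F6.
water balance: 468.98 + 0.232·F6 = 0.740·(592.9 + F6)
(0.232 − 0.740)·F6 = 0.740×592.9 − 468.98 = -30.238
F6 = -30.238 / -0.508 = 59.523 g/s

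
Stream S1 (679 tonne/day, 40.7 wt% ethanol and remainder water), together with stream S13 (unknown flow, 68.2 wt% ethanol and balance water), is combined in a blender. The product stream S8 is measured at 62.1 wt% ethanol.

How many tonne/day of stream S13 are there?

2382 tonne/day

Let S13 be the unknown flow. Total out = 679 + S13.
ethanol balance: 276.35 + 0.682·S13 = 0.621·(679 + S13)
(0.682 − 0.621)·S13 = 0.621×679 − 276.35 = 145.31
S13 = 145.31 / 0.061 = 2382.1 tonne/day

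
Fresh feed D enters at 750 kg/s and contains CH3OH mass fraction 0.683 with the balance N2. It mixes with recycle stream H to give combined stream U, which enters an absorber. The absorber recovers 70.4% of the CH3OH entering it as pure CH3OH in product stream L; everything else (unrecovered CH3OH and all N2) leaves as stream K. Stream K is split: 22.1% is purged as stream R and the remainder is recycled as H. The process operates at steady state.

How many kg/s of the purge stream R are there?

281.3 kg/s

N2 enters only via D and leaves only via the purge: 750×0.317 = 0.221×(N2 in K), and the absorber passes all N2, so N2 in U = N2 in K = 1075.8 kg/s.
CH3OH in U: m_A = 750×0.683 + (1−0.221)·(1−0.704)·m_A, so m_A = 512.25/0.7694 = 665.76 kg/s.
K = (1−0.704)×665.76 + 1075.8 = 1272.9 kg/s.
Purge R = 0.221×1272.9 = 281.3 kg/s.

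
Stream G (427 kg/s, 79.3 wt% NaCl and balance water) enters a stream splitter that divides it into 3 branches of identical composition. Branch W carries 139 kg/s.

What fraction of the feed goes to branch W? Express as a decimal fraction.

0.326

Fraction to W = 139/427 = 0.3255.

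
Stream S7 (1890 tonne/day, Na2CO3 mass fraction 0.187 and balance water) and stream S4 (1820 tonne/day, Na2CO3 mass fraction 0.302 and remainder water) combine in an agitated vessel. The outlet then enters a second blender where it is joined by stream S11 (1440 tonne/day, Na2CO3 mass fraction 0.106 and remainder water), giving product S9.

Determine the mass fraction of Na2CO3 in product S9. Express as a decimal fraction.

Overall, product flow = 5150 tonne/day.
Na2CO3 in = 1890×0.187 + 1820×0.302 + 1440×0.106 = 1055.7 tonne/day.
Na2CO3 fraction in S9 = 0.205.

0.205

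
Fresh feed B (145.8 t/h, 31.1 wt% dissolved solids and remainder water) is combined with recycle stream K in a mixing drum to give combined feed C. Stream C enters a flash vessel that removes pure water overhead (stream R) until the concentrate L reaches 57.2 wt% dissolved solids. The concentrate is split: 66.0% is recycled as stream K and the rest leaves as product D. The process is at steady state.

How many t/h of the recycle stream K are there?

153.9 t/h

Overall dissolved solids balance (none leaves overhead): dissolved solids in fresh feed = dissolved solids in product, i.e. 145.8×0.311 = (1−0.660)·L·0.572.
L = 45.344/(0.572×0.340) = 233.15 t/h.
Recycle K = 0.660×233.15 = 153.88 t/h.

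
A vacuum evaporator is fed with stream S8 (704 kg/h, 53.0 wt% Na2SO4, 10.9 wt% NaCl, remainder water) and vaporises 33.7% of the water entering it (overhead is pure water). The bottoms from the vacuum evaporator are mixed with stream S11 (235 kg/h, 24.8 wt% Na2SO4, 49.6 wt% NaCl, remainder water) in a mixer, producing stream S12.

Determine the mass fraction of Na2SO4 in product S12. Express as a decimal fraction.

0.506

Vapour removed = 0.337×0.361×704 = 85.647 kg/h; concentrate = 618.35 kg/h.
Na2SO4 reaching the mixer = 373.12 (from concentrate) + 235×0.248 = 431.4 kg/h.
Product flow = 618.35 + 235 = 853.35 kg/h; Na2SO4 fraction = 0.506.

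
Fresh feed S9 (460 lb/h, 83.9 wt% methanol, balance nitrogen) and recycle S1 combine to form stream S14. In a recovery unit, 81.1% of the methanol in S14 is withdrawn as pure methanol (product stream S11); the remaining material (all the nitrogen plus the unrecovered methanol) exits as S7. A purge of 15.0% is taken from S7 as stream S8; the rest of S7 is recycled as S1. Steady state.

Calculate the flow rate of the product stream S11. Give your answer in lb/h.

methanol in S14: m_A = 460×0.839 + (1−0.150)·(1−0.811)·m_A, so m_A = 385.94/0.8394 = 459.81 lb/h.
Product S11 = 0.811×459.81 = 372.9 lb/h.

372.9 lb/h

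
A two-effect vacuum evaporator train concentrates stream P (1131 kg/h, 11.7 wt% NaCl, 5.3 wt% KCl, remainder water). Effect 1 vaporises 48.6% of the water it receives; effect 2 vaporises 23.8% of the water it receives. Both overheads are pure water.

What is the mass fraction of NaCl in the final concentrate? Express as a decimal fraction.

0.236

water in feed = 1131×0.830 = 938.73 kg/h.
After stage 1: water left = (1−0.486)×938.73 = 482.51; stream total = 674.78 kg/h.
After stage 2: water left = (1−0.238)×482.51 = 367.67; final concentrate = 559.94 kg/h.
NaCl fraction = 132.33/559.94 = 0.236.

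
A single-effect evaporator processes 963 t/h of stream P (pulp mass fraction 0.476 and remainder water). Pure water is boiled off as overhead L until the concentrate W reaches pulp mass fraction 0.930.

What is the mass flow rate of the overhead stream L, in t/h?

470.1 t/h

pulp is conserved: 963×0.476 = 458.39 t/h all reports to the concentrate.
Concentrate = 458.39/(target fraction) = 492.89 t/h.
Overhead = 963 − 492.89 = 470.11 t/h.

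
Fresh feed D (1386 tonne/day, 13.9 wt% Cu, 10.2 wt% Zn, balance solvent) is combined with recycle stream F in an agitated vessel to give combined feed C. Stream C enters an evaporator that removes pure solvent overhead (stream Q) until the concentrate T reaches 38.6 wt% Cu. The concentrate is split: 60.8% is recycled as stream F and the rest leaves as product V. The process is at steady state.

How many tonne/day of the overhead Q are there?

886.9 tonne/day

Overall Cu balance (none leaves overhead): Cu in fresh feed = Cu in product, i.e. 1386×0.139 = (1−0.608)·T·0.386.
T = 192.65/(0.386×0.392) = 1273.2 tonne/day.
Recycle F = 0.608×1273.2 = 774.12 tonne/day.
Combined feed C = 1386 + 774.12 = 2160.1 tonne/day.
Overhead Q = C − T = 2160.1 − 1273.2 = 886.9 tonne/day.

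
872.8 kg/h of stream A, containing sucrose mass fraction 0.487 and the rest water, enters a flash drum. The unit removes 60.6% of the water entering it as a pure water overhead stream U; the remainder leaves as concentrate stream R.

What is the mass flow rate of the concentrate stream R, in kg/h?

water entering = 872.8×0.513 = 447.75 kg/h; overhead removed = 0.606×447.75 = 271.33 kg/h.
Concentrate = 872.8 − 271.33 = 601.47 kg/h.

601.5 kg/h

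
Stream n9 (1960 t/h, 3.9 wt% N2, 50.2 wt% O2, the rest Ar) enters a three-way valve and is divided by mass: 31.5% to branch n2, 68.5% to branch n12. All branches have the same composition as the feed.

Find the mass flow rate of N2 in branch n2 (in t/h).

24.08 t/h

Branch n2 total = 0.315×1960 = 617.4 t/h.
N2 in n2 = 0.039×617.4 = 24.079 t/h.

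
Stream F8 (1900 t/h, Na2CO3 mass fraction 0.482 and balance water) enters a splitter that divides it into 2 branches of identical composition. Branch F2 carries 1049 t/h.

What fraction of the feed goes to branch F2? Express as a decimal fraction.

Fraction to F2 = 1049/1900 = 0.5521.

0.552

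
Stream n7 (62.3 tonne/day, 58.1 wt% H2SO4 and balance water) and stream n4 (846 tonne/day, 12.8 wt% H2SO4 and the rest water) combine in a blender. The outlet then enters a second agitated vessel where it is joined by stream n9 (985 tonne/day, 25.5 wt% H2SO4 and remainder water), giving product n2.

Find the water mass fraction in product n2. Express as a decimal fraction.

0.7910

Overall, product flow = 1893.3 tonne/day.
water in = 62.3×0.419 + 846×0.872 + 985×0.745 = 1497.6 tonne/day.
water fraction in n2 = 0.7910.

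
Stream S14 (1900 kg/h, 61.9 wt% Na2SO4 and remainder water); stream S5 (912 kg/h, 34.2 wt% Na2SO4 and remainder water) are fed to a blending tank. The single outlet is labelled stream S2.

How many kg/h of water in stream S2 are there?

water out = water in = 1900×0.381 + 912×0.658 = 1324 kg/h.

1324 kg/h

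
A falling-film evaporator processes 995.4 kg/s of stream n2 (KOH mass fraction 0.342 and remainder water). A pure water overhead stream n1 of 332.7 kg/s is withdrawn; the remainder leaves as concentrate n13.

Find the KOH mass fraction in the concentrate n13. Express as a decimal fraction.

KOH is not removed: 995.4×0.342 = 340.43 kg/s of KOH enters n13.
Concentrate = 995.4 − 332.7 = 662.7 kg/s.
Mass fraction = 340.43/662.7 = 0.514.

0.514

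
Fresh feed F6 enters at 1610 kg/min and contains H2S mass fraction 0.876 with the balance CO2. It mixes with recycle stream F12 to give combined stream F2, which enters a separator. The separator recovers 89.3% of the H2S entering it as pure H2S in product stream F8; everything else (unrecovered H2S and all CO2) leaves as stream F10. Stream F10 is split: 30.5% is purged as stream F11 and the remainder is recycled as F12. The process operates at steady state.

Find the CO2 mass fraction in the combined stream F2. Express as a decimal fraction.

CO2 enters only via F6 and leaves only via the purge: 1610×0.124 = 0.305×(CO2 in F10), and the separator passes all CO2, so CO2 in F2 = CO2 in F10 = 654.56 kg/min.
H2S in F2: m_A = 1610×0.876 + (1−0.305)·(1−0.893)·m_A, so m_A = 1410.4/0.9256 = 1523.7 kg/min.
F2 = 1523.7 + 654.56 = 2178.2 kg/min.
CO2 fraction in F2 = 654.56/2178.2 = 0.301.

0.301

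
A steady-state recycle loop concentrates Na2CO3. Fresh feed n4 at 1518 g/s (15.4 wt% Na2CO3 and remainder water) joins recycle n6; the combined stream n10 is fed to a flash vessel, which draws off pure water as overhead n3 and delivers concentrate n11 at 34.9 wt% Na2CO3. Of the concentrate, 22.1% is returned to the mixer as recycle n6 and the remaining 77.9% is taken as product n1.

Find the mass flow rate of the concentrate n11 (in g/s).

Overall Na2CO3 balance (none leaves overhead): Na2CO3 in fresh feed = Na2CO3 in product, i.e. 1518×0.154 = (1−0.221)·n11·0.349.
n11 = 233.77/(0.349×0.779) = 859.86 g/s.

859.9 g/s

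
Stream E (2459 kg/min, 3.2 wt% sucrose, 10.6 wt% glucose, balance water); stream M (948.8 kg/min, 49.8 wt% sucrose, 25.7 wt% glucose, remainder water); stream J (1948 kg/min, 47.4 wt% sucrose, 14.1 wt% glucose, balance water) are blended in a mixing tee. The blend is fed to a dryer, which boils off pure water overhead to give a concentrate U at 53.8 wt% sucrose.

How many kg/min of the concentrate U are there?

sucrose entering = 2459×0.032 + 948.8×0.498 + 1948×0.474 = 1474.5 kg/min.
All sucrose reports to U, so U = 1474.5/0.538 = 2740.8 kg/min.

2741 kg/min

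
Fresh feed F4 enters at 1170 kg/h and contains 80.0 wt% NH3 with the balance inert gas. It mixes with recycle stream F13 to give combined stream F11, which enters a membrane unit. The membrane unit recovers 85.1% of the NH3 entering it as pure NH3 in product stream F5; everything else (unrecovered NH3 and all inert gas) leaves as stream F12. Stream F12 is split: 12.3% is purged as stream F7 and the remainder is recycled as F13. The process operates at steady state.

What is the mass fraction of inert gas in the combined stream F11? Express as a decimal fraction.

inert gas enters only via F4 and leaves only via the purge: 1170×0.200 = 0.123×(inert gas in F12), and the membrane unit passes all inert gas, so inert gas in F11 = inert gas in F12 = 1902.4 kg/h.
NH3 in F11: m_A = 1170×0.800 + (1−0.123)·(1−0.851)·m_A, so m_A = 936/0.8693 = 1076.7 kg/h.
F11 = 1076.7 + 1902.4 = 2979.1 kg/h.
inert gas fraction in F11 = 1902.4/2979.1 = 0.639.

0.639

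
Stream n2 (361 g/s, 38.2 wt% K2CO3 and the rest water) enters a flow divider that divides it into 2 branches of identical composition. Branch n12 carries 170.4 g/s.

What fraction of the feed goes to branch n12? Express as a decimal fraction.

Fraction to n12 = 170.4/361 = 0.4720.

0.472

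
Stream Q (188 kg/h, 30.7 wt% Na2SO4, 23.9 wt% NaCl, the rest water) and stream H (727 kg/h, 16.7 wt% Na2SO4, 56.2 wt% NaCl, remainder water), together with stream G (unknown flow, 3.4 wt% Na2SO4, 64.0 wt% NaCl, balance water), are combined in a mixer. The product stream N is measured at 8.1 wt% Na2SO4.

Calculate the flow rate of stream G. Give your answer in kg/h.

Let G be the unknown flow. Total out = 915 + G.
Na2SO4 balance: 179.12 + 0.034·G = 0.081·(915 + G)
(0.034 − 0.081)·G = 0.081×915 − 179.12 = -105.01
G = -105.01 / -0.047 = 2234.3 kg/h

2234 kg/h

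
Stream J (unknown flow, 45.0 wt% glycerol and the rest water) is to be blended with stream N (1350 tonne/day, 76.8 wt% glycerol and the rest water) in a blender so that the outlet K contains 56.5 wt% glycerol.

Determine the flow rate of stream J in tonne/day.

Let J be the unknown flow. Total out = 1350 + J.
glycerol balance: 1036.8 + 0.450·J = 0.565·(1350 + J)
(0.450 − 0.565)·J = 0.565×1350 − 1036.8 = -274.05
J = -274.05 / -0.115 = 2383 tonne/day

2383 tonne/day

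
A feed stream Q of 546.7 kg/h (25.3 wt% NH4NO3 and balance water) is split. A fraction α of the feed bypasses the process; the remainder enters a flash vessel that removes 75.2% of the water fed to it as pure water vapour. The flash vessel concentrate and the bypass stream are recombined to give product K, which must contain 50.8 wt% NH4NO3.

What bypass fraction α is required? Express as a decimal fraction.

0.106

All 546.7×0.253 = 138.32 kg/h of NH4NO3 reaches K, so K = 138.32/0.508 = 272.27 kg/h and vapour = 274.43 kg/h.
The evaporator receives (1−α)·546.7 of feed at 0.747 water and removes 0.752 of that water:
0.752×0.747×(1−α)×546.7 = 274.43
(1−α) = 274.43/307.11 = 0.8936;  α = 0.1064.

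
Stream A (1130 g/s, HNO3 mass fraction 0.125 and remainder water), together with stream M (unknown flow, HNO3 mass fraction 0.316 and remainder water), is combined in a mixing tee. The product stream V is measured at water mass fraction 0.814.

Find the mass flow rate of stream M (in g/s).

530.2 g/s

Let M be the unknown flow. Total out = 1130 + M.
water balance: 988.75 + 0.684·M = 0.814·(1130 + M)
(0.684 − 0.814)·M = 0.814×1130 − 988.75 = -68.93
M = -68.93 / -0.130 = 530.23 g/s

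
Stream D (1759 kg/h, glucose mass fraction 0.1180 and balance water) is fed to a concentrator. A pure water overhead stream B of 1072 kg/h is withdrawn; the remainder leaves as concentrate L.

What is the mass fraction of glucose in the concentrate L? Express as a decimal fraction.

glucose is not removed: 1759×0.118 = 207.56 kg/h of glucose enters L.
Concentrate = 1759 − 1072 = 687 kg/h.
Mass fraction = 207.56/687 = 0.3021.

0.3021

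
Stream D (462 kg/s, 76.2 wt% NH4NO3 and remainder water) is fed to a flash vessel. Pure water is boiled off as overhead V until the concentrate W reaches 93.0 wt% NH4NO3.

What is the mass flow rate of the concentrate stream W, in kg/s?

378.5 kg/s

NH4NO3 is conserved: 462×0.762 = 352.04 kg/s all reports to the concentrate.
Concentrate = 352.04/(target fraction) = 378.54 kg/s.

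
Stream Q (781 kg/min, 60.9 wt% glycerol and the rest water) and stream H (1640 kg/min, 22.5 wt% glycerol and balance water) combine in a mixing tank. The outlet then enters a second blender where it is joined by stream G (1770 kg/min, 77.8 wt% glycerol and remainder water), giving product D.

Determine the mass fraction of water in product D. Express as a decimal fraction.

Overall, product flow = 4191 kg/min.
water in = 781×0.391 + 1640×0.775 + 1770×0.222 = 1969.3 kg/min.
water fraction in D = 0.4699.

0.4699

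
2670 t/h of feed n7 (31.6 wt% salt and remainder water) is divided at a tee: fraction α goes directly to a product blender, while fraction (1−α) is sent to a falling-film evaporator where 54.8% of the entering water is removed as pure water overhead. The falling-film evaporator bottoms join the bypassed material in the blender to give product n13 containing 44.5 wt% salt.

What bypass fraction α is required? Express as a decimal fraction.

0.227

All 2670×0.316 = 843.72 t/h of salt reaches n13, so n13 = 843.72/0.445 = 1896 t/h and vapour = 774 t/h.
The evaporator receives (1−α)·2670 of feed at 0.684 water and removes 0.548 of that water:
0.548×0.684×(1−α)×2670 = 774
(1−α) = 774/1000.8 = 0.7734;  α = 0.2266.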